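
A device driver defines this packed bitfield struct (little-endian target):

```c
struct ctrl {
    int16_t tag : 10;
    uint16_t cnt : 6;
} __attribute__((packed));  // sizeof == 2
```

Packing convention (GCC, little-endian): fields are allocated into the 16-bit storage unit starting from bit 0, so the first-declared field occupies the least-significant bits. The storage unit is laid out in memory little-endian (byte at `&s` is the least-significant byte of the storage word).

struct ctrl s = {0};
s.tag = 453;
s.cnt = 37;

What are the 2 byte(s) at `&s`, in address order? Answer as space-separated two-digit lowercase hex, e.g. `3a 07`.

c5 95

tag:10 = 453 → 0x1c5 << 0 → word 0x01c5
cnt:6 = 37 → 0x25 << 10 → word 0x95c5
word = 0x95c5 → little-endian bytes:
  [0]=0xc5  [1]=0x95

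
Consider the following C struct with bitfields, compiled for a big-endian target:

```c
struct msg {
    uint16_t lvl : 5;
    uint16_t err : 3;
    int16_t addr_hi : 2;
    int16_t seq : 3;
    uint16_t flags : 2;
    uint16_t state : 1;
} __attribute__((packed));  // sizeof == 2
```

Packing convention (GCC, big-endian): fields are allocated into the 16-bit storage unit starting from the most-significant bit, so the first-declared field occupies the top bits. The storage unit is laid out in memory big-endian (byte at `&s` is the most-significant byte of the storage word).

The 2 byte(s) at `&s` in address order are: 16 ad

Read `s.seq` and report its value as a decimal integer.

[0]=0x16 [1]=0xad (big-endian) → word 0x16ad
lvl [11+:5] = (word>>11) & 0x1f = 2
err [8+:3] = (word>>8) & 0x7 = 6
addr_hi [6+:2] = (word>>6) & 0x3 = 2
seq [3+:3] = (word>>3) & 0x7 = 5  ←
flags [1+:2] = (word>>1) & 0x3 = 2
state [0+:1] = (word>>0) & 0x1 = 1
seq signed 3b, MSB=1: 5 - 8 = -3

-3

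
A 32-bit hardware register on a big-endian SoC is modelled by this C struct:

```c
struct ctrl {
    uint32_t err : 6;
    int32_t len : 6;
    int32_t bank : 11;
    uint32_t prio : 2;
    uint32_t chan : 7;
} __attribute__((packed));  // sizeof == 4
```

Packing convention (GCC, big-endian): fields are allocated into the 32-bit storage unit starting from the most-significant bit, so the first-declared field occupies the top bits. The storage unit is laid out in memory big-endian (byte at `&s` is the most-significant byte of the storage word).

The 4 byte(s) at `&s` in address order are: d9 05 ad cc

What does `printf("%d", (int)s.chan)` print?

[0]=0xd9 [1]=0x05 [2]=0xad [3]=0xcc (big-endian) → word 0xd905adcc
err:6 @ bit 26 → (0xd905adcc>>26)&0x3f = 0x36
len:6 @ bit 20 → (0xd905adcc>>20)&0x3f = 0x10
bank:11 @ bit 9 → (0xd905adcc>>9)&0x7ff = 0x2d6
prio:2 @ bit 7 → (0xd905adcc>>7)&0x3 = 0x3
chan:7 @ bit 0 → (0xd905adcc>>0)&0x7f = 0x4c  ←

76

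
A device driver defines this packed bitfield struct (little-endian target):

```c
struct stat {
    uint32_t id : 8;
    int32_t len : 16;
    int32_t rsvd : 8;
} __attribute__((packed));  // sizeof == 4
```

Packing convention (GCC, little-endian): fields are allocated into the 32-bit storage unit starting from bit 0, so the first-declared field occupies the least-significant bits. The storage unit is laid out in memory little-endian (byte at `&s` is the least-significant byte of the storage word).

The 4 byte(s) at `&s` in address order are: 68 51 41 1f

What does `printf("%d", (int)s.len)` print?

16721

[0]=0x68 [1]=0x51 [2]=0x41 [3]=0x1f (little-endian) → word 0x1f415168
id:8 @ bit 0 → (0x1f415168>>0)&0xff = 0x68
len:16 @ bit 8 → (0x1f415168>>8)&0xffff = 0x4151  ←
rsvd:8 @ bit 24 → (0x1f415168>>24)&0xff = 0x1f
len signed 16b, MSB=0: value = 16721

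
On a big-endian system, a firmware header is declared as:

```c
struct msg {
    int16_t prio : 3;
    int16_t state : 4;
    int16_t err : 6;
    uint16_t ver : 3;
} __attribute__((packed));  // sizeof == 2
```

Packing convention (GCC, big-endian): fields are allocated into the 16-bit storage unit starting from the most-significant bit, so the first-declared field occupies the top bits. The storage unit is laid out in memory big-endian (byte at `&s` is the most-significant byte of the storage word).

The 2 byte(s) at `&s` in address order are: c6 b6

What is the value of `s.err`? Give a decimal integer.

[0]=0xc6 [1]=0xb6 (big-endian) → word 0xc6b6
prio [13+:3] = (word>>13) & 0x7 = 6
state [9+:4] = (word>>9) & 0xf = 3
err [3+:6] = (word>>3) & 0x3f = 22  ←
ver [0+:3] = (word>>0) & 0x7 = 6
err signed 6b, MSB=0: value = 22

22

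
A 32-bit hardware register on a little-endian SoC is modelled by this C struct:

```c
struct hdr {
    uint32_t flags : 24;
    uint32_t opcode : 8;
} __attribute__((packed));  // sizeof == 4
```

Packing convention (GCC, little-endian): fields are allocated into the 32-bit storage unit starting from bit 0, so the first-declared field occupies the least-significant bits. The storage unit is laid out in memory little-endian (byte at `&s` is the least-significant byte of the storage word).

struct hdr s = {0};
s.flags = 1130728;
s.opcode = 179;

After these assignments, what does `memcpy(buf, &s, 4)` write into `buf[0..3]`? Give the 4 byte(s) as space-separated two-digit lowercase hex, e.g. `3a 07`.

e8 40 11 b3

flags:24 = 1130728 → 0x1140e8 << 0 → word 0x001140e8
opcode:8 = 179 → 0xb3 << 24 → word 0xb31140e8
word = 0xb31140e8 → little-endian bytes:
  [0]=0xe8  [1]=0x40  [2]=0x11  [3]=0xb3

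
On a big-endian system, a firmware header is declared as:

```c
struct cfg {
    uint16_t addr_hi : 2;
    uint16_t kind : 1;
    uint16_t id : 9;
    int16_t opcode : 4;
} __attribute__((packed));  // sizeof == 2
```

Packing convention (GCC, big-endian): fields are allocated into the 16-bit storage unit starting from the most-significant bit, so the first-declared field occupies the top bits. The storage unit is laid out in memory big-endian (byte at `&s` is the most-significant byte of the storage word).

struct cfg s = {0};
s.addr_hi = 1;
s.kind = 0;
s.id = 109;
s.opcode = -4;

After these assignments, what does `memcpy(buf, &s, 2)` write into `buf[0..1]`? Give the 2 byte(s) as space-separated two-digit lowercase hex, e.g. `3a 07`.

46 dc

addr_hi (2b) val=1 bits=0x1 at bit 14: 0x4000
kind (1b) val=0 bits=0x0 at bit 13: 0x4000
id (9b) val=109 bits=0x6d at bit 4: 0x46d0
opcode (4b) val=-4 bits=0xc at bit 0: 0x46dc
word = 0x46dc → big-endian bytes:
  [0]=0x46  [1]=0xdc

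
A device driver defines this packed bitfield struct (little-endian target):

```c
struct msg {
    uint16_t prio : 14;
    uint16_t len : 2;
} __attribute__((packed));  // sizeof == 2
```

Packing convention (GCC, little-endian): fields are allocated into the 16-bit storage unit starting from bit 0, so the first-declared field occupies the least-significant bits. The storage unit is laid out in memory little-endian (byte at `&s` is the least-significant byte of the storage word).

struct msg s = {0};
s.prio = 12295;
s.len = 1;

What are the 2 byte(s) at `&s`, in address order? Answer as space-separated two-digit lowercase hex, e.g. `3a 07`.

[0+:14] prio=12295 & 0x3fff = 0x3007; word=0x3007
[14+:2] len=1 & 0x3 = 0x1; word=0x7007
word = 0x7007 → little-endian bytes:
  [0]=0x07  [1]=0x70

07 70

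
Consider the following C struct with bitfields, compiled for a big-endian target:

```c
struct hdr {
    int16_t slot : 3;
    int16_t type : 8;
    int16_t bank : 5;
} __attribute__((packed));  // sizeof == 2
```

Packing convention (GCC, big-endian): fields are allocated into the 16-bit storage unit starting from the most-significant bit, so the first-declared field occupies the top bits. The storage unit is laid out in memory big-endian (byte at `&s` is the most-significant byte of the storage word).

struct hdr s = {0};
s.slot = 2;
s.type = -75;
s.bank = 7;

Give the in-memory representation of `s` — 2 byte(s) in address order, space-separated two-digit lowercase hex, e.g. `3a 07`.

[13+:3] slot=2 & 0x7 = 0x2; word=0x4000
[5+:8] type=-75 & 0xff = 0xb5; word=0x56a0
[0+:5] bank=7 & 0x1f = 0x7; word=0x56a7
word = 0x56a7 → big-endian bytes:
  [0]=0x56  [1]=0xa7

56 a7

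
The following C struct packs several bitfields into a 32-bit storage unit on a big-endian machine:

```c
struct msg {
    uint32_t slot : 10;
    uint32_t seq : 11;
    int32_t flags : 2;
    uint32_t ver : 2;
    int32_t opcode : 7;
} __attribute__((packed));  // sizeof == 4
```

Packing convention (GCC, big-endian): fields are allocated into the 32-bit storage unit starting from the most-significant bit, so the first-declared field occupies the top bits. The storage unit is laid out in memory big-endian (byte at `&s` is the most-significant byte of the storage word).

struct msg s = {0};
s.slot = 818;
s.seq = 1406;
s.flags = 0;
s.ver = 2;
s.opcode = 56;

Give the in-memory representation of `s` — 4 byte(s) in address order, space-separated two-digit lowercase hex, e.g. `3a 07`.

slot (10b) val=818 bits=0x332 at bit 22: 0xcc800000
seq (11b) val=1406 bits=0x57e at bit 11: 0xccabf000
flags (2b) val=0 bits=0x0 at bit 9: 0xccabf000
ver (2b) val=2 bits=0x2 at bit 7: 0xccabf100
opcode (7b) val=56 bits=0x38 at bit 0: 0xccabf138
word = 0xccabf138 → big-endian bytes:
  [0]=0xcc  [1]=0xab  [2]=0xf1  [3]=0x38

cc ab f1 38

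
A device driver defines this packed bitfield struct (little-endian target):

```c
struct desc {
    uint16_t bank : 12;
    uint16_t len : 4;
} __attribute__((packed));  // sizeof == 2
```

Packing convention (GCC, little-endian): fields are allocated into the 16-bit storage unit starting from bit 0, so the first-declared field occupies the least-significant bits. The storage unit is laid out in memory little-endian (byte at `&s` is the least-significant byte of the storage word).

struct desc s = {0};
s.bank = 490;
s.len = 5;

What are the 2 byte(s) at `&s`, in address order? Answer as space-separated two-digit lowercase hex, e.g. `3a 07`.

bank (12b) val=490 bits=0x1ea at bit 0: 0x01ea
len (4b) val=5 bits=0x5 at bit 12: 0x51ea
word = 0x51ea → little-endian bytes:
  [0]=0xea  [1]=0x51

ea 51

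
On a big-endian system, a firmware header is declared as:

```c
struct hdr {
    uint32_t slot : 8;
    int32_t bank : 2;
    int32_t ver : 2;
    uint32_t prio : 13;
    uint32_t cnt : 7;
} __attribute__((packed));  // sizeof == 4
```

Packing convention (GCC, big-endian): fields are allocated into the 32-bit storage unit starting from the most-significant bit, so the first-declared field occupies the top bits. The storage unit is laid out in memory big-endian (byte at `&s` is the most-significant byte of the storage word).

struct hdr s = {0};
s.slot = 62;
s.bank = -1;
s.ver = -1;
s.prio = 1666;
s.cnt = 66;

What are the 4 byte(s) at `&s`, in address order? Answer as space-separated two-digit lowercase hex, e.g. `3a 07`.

slot:8 = 62 → 0x3e << 24 → word 0x3e000000
bank:2 = -1 → 0x3 << 22 → word 0x3ec00000
ver:2 = -1 → 0x3 << 20 → word 0x3ef00000
prio:13 = 1666 → 0x682 << 7 → word 0x3ef34100
cnt:7 = 66 → 0x42 << 0 → word 0x3ef34142
word = 0x3ef34142 → big-endian bytes:
  [0]=0x3e  [1]=0xf3  [2]=0x41  [3]=0x42

3e f3 41 42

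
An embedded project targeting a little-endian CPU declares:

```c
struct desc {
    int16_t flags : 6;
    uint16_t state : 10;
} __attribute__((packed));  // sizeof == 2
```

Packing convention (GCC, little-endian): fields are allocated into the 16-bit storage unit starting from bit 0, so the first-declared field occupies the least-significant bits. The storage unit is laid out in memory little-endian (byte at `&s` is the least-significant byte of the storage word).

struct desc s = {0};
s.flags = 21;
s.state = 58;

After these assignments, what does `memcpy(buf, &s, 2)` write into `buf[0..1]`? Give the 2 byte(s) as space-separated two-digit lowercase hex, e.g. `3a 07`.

[0+:6] flags=21 & 0x3f = 0x15; word=0x0015
[6+:10] state=58 & 0x3ff = 0x3a; word=0x0e95
word = 0x0e95 → little-endian bytes:
  [0]=0x95  [1]=0x0e

95 0e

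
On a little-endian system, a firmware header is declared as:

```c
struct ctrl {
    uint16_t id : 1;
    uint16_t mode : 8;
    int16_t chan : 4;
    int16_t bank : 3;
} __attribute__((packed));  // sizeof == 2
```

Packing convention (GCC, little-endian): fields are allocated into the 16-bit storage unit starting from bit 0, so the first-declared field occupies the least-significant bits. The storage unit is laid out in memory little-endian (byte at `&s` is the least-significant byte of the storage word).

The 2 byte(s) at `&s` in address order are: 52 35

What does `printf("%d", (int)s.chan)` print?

-6

[0]=0x52 [1]=0x35 (little-endian) → word 0x3552
id:1 @ bit 0 → (0x3552>>0)&0x1 = 0x0
mode:8 @ bit 1 → (0x3552>>1)&0xff = 0xa9
chan:4 @ bit 9 → (0x3552>>9)&0xf = 0xa  ←
bank:3 @ bit 13 → (0x3552>>13)&0x7 = 0x1
chan signed 4b, MSB=1: 10 - 16 = -6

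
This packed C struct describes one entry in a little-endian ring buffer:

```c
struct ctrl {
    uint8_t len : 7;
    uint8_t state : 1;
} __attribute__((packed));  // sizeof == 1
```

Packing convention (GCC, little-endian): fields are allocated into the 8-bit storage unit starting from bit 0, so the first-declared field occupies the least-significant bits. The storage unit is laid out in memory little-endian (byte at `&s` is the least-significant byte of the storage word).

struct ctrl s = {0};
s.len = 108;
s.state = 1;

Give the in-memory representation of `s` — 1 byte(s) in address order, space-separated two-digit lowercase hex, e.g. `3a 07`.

ec

[0+:7] len=108 & 0x7f = 0x6c; word=0x6c
[7+:1] state=1 & 0x1 = 0x1; word=0xec
word = 0xec → little-endian bytes:
  [0]=0xec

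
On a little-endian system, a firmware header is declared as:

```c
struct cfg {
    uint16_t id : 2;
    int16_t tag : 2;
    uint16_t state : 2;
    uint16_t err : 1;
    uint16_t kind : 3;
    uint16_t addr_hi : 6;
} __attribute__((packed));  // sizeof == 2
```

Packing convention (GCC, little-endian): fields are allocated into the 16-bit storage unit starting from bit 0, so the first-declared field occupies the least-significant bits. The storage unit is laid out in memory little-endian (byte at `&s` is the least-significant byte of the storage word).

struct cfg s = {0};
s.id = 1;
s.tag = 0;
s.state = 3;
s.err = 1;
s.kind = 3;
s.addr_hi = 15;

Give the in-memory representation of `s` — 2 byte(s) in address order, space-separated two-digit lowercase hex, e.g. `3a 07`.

[0+:2] id=1 & 0x3 = 0x1; word=0x0001
[2+:2] tag=0 & 0x3 = 0x0; word=0x0001
[4+:2] state=3 & 0x3 = 0x3; word=0x0031
[6+:1] err=1 & 0x1 = 0x1; word=0x0071
[7+:3] kind=3 & 0x7 = 0x3; word=0x01f1
[10+:6] addr_hi=15 & 0x3f = 0xf; word=0x3df1
word = 0x3df1 → little-endian bytes:
  [0]=0xf1  [1]=0x3d

f1 3d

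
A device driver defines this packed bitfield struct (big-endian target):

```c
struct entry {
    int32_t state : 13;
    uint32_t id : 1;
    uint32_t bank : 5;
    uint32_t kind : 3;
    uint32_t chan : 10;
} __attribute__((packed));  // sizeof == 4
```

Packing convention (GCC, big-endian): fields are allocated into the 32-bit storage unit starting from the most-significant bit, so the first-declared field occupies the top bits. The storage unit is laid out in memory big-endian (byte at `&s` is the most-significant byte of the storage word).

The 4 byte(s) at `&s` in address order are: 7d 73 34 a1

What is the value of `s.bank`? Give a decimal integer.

25

[0]=0x7d [1]=0x73 [2]=0x34 [3]=0xa1 (big-endian) → word 0x7d7334a1
state:13 @ bit 19 → (0x7d7334a1>>19)&0x1fff = 0xfae
id:1 @ bit 18 → (0x7d7334a1>>18)&0x1 = 0x0
bank:5 @ bit 13 → (0x7d7334a1>>13)&0x1f = 0x19  ←
kind:3 @ bit 10 → (0x7d7334a1>>10)&0x7 = 0x5
chan:10 @ bit 0 → (0x7d7334a1>>0)&0x3ff = 0xa1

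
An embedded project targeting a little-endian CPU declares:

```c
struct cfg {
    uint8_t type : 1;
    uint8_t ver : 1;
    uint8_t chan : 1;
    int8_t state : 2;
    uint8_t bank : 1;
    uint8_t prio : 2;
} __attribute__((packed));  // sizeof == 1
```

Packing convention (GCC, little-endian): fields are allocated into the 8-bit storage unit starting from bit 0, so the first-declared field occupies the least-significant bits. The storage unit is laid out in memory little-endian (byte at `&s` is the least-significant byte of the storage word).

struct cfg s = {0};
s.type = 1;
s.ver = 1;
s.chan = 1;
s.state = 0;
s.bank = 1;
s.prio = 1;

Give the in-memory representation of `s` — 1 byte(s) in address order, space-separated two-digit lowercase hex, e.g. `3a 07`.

67

type (1b) val=1 bits=0x1 at bit 0: 0x01
ver (1b) val=1 bits=0x1 at bit 1: 0x03
chan (1b) val=1 bits=0x1 at bit 2: 0x07
state (2b) val=0 bits=0x0 at bit 3: 0x07
bank (1b) val=1 bits=0x1 at bit 5: 0x27
prio (2b) val=1 bits=0x1 at bit 6: 0x67
word = 0x67 → little-endian bytes:
  [0]=0x67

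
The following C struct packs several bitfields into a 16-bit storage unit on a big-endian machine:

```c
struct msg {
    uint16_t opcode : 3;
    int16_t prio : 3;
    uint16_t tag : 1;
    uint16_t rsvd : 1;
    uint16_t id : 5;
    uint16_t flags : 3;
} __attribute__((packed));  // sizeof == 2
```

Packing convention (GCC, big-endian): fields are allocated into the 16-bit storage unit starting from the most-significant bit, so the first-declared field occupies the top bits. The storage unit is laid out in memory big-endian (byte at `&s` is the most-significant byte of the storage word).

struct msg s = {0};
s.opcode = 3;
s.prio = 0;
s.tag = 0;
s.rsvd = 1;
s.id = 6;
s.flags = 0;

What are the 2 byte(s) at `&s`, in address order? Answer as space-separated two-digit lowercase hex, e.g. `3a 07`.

[13+:3] opcode=3 & 0x7 = 0x3; word=0x6000
[10+:3] prio=0 & 0x7 = 0x0; word=0x6000
[9+:1] tag=0 & 0x1 = 0x0; word=0x6000
[8+:1] rsvd=1 & 0x1 = 0x1; word=0x6100
[3+:5] id=6 & 0x1f = 0x6; word=0x6130
[0+:3] flags=0 & 0x7 = 0x0; word=0x6130
word = 0x6130 → big-endian bytes:
  [0]=0x61  [1]=0x30

61 30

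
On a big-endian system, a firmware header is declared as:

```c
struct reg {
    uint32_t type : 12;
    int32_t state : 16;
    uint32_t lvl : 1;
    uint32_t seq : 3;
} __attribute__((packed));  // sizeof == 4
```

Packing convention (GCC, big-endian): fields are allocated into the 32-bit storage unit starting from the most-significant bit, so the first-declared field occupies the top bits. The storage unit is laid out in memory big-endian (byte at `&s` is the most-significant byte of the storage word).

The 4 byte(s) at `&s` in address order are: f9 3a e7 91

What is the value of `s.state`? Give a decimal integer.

[0]=0xf9 [1]=0x3a [2]=0xe7 [3]=0x91 (big-endian) → word 0xf93ae791
type [20+:12] = (word>>20) & 0xfff = 3987
state [4+:16] = (word>>4) & 0xffff = 44665  ←
lvl [3+:1] = (word>>3) & 0x1 = 0
seq [0+:3] = (word>>0) & 0x7 = 1
state signed 16b, MSB=1: 44665 - 65536 = -20871

-20871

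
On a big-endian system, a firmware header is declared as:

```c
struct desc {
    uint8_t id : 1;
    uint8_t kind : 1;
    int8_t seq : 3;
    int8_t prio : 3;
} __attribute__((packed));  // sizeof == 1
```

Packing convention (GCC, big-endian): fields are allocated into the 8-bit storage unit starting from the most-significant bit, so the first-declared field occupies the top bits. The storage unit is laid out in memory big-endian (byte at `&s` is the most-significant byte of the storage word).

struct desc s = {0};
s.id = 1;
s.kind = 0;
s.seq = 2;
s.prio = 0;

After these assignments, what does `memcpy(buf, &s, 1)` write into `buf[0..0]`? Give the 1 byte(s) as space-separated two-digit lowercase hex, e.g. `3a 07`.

90

id:1 = 1 → 0x1 << 7 → word 0x80
kind:1 = 0 → 0x0 << 6 → word 0x80
seq:3 = 2 → 0x2 << 3 → word 0x90
prio:3 = 0 → 0x0 << 0 → word 0x90
word = 0x90 → big-endian bytes:
  [0]=0x90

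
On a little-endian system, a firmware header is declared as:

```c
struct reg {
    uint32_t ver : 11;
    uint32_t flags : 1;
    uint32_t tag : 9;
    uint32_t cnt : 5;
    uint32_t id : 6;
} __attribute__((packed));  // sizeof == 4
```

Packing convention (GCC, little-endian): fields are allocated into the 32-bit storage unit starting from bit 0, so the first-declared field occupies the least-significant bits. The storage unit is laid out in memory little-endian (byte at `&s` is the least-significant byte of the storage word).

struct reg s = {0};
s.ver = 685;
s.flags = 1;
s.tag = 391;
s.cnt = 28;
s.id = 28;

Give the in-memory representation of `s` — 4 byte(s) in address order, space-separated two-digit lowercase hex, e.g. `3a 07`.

ver:11 = 685 → 0x2ad << 0 → word 0x000002ad
flags:1 = 1 → 0x1 << 11 → word 0x00000aad
tag:9 = 391 → 0x187 << 12 → word 0x00187aad
cnt:5 = 28 → 0x1c << 21 → word 0x03987aad
id:6 = 28 → 0x1c << 26 → word 0x73987aad
word = 0x73987aad → little-endian bytes:
  [0]=0xad  [1]=0x7a  [2]=0x98  [3]=0x73

ad 7a 98 73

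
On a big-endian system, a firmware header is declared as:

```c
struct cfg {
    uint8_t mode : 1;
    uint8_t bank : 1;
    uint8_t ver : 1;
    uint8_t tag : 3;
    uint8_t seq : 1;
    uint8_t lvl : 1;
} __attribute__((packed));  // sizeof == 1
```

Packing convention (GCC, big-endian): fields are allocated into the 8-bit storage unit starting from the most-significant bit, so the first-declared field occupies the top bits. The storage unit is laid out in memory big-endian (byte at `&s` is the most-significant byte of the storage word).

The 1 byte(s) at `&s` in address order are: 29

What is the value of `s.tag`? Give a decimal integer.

[0]=0x29 (big-endian) → word 0x29
mode:1 @ bit 7 → (0x29>>7)&0x1 = 0x0
bank:1 @ bit 6 → (0x29>>6)&0x1 = 0x0
ver:1 @ bit 5 → (0x29>>5)&0x1 = 0x1
tag:3 @ bit 2 → (0x29>>2)&0x7 = 0x2  ←
seq:1 @ bit 1 → (0x29>>1)&0x1 = 0x0
lvl:1 @ bit 0 → (0x29>>0)&0x1 = 0x1

2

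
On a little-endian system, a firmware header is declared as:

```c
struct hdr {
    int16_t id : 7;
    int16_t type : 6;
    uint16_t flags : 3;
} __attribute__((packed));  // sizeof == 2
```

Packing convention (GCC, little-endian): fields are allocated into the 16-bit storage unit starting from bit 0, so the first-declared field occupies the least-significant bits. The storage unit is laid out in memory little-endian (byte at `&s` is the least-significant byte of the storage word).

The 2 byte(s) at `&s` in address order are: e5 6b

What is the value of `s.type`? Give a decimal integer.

23

[0]=0xe5 [1]=0x6b (little-endian) → word 0x6be5
id [0+:7] = (word>>0) & 0x7f = 101
type [7+:6] = (word>>7) & 0x3f = 23  ←
flags [13+:3] = (word>>13) & 0x7 = 3
type signed 6b, MSB=0: value = 23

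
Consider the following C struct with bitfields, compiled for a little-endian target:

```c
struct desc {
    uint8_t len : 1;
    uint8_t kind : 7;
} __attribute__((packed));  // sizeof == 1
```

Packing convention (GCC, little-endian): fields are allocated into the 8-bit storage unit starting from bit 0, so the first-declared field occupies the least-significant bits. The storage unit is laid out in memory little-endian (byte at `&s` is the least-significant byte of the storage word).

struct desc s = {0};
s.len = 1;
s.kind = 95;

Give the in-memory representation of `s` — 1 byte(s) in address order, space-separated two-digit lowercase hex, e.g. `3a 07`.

len (1b) val=1 bits=0x1 at bit 0: 0x01
kind (7b) val=95 bits=0x5f at bit 1: 0xbf
word = 0xbf → little-endian bytes:
  [0]=0xbf

bf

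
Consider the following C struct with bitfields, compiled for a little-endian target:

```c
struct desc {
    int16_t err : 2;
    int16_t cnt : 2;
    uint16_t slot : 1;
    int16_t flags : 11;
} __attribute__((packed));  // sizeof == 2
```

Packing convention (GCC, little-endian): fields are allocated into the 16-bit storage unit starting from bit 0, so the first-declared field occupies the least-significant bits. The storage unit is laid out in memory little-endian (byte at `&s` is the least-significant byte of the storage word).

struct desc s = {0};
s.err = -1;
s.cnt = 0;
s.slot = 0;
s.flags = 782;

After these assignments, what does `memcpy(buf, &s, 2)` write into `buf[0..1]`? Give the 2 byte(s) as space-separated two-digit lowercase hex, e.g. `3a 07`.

[0+:2] err=-1 & 0x3 = 0x3; word=0x0003
[2+:2] cnt=0 & 0x3 = 0x0; word=0x0003
[4+:1] slot=0 & 0x1 = 0x0; word=0x0003
[5+:11] flags=782 & 0x7ff = 0x30e; word=0x61c3
word = 0x61c3 → little-endian bytes:
  [0]=0xc3  [1]=0x61

c3 61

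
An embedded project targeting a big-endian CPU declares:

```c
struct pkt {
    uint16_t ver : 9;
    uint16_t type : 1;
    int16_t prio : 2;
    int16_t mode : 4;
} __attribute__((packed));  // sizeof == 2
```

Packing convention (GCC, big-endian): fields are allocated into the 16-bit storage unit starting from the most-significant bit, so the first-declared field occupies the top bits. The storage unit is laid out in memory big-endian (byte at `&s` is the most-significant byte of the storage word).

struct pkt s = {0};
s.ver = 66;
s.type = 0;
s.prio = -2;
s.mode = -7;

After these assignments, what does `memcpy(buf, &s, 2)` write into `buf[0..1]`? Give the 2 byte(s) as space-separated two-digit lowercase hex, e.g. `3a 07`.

21 29

ver (9b) val=66 bits=0x42 at bit 7: 0x2100
type (1b) val=0 bits=0x0 at bit 6: 0x2100
prio (2b) val=-2 bits=0x2 at bit 4: 0x2120
mode (4b) val=-7 bits=0x9 at bit 0: 0x2129
word = 0x2129 → big-endian bytes:
  [0]=0x21  [1]=0x29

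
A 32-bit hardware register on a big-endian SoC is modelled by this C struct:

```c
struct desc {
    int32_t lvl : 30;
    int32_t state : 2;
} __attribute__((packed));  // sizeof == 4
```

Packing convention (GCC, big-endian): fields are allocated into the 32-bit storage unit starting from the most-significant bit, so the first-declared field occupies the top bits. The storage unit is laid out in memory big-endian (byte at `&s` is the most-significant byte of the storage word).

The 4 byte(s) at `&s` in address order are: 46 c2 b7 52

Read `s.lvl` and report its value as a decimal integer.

296791508

[0]=0x46 [1]=0xc2 [2]=0xb7 [3]=0x52 (big-endian) → word 0x46c2b752
lvl:30 @ bit 2 → (0x46c2b752>>2)&0x3fffffff = 0x11b0add4  ←
state:2 @ bit 0 → (0x46c2b752>>0)&0x3 = 0x2
lvl signed 30b, MSB=0: value = 296791508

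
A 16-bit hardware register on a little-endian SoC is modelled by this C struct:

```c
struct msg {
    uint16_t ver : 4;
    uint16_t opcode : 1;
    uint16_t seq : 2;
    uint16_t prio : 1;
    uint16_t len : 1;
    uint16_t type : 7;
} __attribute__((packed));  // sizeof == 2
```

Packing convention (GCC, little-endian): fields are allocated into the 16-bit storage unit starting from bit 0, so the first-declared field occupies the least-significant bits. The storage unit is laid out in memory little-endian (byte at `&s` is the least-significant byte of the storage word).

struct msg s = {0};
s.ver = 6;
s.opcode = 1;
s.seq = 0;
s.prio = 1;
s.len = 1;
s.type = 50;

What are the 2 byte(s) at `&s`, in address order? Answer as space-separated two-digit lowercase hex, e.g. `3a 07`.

ver (4b) val=6 bits=0x6 at bit 0: 0x0006
opcode (1b) val=1 bits=0x1 at bit 4: 0x0016
seq (2b) val=0 bits=0x0 at bit 5: 0x0016
prio (1b) val=1 bits=0x1 at bit 7: 0x0096
len (1b) val=1 bits=0x1 at bit 8: 0x0196
type (7b) val=50 bits=0x32 at bit 9: 0x6596
word = 0x6596 → little-endian bytes:
  [0]=0x96  [1]=0x65

96 65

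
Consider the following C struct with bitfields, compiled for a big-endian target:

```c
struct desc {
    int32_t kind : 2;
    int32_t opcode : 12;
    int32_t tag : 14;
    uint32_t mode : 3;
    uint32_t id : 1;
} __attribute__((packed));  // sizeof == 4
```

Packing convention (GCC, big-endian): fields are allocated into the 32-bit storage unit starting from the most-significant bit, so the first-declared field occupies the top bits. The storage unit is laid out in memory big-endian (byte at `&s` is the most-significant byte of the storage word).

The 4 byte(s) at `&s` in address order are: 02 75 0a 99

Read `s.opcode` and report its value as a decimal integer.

157

[0]=0x02 [1]=0x75 [2]=0x0a [3]=0x99 (big-endian) → word 0x02750a99
kind:2 @ bit 30 → (0x02750a99>>30)&0x3 = 0x0
opcode:12 @ bit 18 → (0x02750a99>>18)&0xfff = 0x9d  ←
tag:14 @ bit 4 → (0x02750a99>>4)&0x3fff = 0x10a9
mode:3 @ bit 1 → (0x02750a99>>1)&0x7 = 0x4
id:1 @ bit 0 → (0x02750a99>>0)&0x1 = 0x1
opcode signed 12b, MSB=0: value = 157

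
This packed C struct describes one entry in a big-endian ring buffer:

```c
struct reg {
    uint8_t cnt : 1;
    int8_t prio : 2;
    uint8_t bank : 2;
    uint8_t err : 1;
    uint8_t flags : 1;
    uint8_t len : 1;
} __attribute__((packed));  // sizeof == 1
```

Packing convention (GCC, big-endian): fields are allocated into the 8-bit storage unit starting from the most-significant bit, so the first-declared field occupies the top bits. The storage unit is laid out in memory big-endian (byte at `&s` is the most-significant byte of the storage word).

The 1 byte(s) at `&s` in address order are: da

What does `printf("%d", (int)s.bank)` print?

[0]=0xda (big-endian) → word 0xda
cnt:1 @ bit 7 → (0xda>>7)&0x1 = 0x1
prio:2 @ bit 5 → (0xda>>5)&0x3 = 0x2
bank:2 @ bit 3 → (0xda>>3)&0x3 = 0x3  ←
err:1 @ bit 2 → (0xda>>2)&0x1 = 0x0
flags:1 @ bit 1 → (0xda>>1)&0x1 = 0x1
len:1 @ bit 0 → (0xda>>0)&0x1 = 0x0

3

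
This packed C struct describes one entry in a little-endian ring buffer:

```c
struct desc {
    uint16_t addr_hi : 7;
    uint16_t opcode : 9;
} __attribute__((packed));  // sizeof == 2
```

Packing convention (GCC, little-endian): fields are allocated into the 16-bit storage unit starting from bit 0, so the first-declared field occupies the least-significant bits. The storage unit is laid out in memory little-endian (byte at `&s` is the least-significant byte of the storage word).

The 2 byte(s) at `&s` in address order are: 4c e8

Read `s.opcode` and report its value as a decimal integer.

[0]=0x4c [1]=0xe8 (little-endian) → word 0xe84c
addr_hi:7 @ bit 0 → (0xe84c>>0)&0x7f = 0x4c
opcode:9 @ bit 7 → (0xe84c>>7)&0x1ff = 0x1d0  ←

464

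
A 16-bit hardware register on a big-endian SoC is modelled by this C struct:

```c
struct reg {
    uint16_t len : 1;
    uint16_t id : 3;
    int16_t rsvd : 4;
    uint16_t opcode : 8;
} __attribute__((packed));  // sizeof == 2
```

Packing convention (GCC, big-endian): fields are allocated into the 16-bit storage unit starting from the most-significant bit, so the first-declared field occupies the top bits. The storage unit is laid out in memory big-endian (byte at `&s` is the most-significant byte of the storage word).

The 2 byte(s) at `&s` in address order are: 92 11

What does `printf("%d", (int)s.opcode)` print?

17

[0]=0x92 [1]=0x11 (big-endian) → word 0x9211
len:1 @ bit 15 → (0x9211>>15)&0x1 = 0x1
id:3 @ bit 12 → (0x9211>>12)&0x7 = 0x1
rsvd:4 @ bit 8 → (0x9211>>8)&0xf = 0x2
opcode:8 @ bit 0 → (0x9211>>0)&0xff = 0x11  ←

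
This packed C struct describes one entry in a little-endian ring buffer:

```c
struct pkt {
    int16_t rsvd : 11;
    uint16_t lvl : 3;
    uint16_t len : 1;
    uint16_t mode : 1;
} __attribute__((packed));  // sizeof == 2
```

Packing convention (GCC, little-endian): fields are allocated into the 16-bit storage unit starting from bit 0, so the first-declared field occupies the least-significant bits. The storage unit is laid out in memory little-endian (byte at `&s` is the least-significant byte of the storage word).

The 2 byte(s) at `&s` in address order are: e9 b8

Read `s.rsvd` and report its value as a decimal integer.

[0]=0xe9 [1]=0xb8 (little-endian) → word 0xb8e9
rsvd [0+:11] = (word>>0) & 0x7ff = 233  ←
lvl [11+:3] = (word>>11) & 0x7 = 7
len [14+:1] = (word>>14) & 0x1 = 0
mode [15+:1] = (word>>15) & 0x1 = 1
rsvd signed 11b, MSB=0: value = 233

233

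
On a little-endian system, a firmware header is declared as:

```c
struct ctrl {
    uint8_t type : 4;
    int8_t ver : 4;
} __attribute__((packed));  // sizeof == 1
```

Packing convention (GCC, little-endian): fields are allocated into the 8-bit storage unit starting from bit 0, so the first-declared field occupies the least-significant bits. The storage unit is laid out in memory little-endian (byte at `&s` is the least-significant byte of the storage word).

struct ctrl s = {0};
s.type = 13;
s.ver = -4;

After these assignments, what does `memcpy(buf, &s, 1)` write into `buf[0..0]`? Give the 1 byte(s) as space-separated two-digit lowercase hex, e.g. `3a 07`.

cd

type (4b) val=13 bits=0xd at bit 0: 0x0d
ver (4b) val=-4 bits=0xc at bit 4: 0xcd
word = 0xcd → little-endian bytes:
  [0]=0xcd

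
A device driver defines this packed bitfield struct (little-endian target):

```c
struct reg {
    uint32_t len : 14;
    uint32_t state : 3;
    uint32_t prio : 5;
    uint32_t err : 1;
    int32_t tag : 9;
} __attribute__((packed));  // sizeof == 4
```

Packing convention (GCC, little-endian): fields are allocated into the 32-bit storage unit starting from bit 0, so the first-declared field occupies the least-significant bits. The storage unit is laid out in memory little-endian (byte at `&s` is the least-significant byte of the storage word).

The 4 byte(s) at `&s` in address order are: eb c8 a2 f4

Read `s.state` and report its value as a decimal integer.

3

[0]=0xeb [1]=0xc8 [2]=0xa2 [3]=0xf4 (little-endian) → word 0xf4a2c8eb
len [0+:14] = (word>>0) & 0x3fff = 2283
state [14+:3] = (word>>14) & 0x7 = 3  ←
prio [17+:5] = (word>>17) & 0x1f = 17
err [22+:1] = (word>>22) & 0x1 = 0
tag [23+:9] = (word>>23) & 0x1ff = 489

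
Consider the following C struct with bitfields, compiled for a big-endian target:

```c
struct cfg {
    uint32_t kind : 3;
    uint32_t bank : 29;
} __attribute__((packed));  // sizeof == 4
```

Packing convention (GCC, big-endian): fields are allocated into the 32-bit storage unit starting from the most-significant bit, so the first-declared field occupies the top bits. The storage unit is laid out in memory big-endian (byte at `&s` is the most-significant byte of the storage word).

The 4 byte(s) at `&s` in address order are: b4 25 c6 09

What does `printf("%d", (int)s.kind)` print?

5

[0]=0xb4 [1]=0x25 [2]=0xc6 [3]=0x09 (big-endian) → word 0xb425c609
kind:3 @ bit 29 → (0xb425c609>>29)&0x7 = 0x5  ←
bank:29 @ bit 0 → (0xb425c609>>0)&0x1fffffff = 0x1425c609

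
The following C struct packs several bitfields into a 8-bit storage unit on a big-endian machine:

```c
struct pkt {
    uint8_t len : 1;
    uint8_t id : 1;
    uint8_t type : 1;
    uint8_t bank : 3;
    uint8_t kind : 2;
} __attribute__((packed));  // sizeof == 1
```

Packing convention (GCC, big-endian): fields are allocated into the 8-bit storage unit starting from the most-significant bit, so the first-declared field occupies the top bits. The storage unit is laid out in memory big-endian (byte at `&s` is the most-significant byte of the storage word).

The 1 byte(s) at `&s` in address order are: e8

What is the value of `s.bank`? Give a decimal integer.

[0]=0xe8 (big-endian) → word 0xe8
len [7+:1] = (word>>7) & 0x1 = 1
id [6+:1] = (word>>6) & 0x1 = 1
type [5+:1] = (word>>5) & 0x1 = 1
bank [2+:3] = (word>>2) & 0x7 = 2  ←
kind [0+:2] = (word>>0) & 0x3 = 0

2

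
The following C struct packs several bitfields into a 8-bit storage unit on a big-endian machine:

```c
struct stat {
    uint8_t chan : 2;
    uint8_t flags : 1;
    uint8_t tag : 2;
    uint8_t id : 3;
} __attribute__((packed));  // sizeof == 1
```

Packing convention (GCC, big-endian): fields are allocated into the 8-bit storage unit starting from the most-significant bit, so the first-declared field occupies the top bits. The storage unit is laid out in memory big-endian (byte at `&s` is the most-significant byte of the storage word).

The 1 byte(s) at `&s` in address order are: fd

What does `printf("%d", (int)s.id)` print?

5

[0]=0xfd (big-endian) → word 0xfd
chan:2 @ bit 6 → (0xfd>>6)&0x3 = 0x3
flags:1 @ bit 5 → (0xfd>>5)&0x1 = 0x1
tag:2 @ bit 3 → (0xfd>>3)&0x3 = 0x3
id:3 @ bit 0 → (0xfd>>0)&0x7 = 0x5  ←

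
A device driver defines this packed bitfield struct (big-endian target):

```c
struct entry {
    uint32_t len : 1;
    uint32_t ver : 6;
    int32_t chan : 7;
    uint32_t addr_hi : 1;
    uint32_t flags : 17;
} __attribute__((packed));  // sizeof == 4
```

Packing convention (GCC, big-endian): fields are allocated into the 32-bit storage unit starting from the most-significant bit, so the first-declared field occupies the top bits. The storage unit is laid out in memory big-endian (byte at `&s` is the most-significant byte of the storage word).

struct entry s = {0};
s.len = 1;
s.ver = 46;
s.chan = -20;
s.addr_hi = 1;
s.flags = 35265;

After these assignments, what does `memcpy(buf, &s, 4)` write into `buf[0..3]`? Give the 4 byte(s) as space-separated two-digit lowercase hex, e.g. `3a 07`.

dd b2 89 c1

len:1 = 1 → 0x1 << 31 → word 0x80000000
ver:6 = 46 → 0x2e << 25 → word 0xdc000000
chan:7 = -20 → 0x6c << 18 → word 0xddb00000
addr_hi:1 = 1 → 0x1 << 17 → word 0xddb20000
flags:17 = 35265 → 0x89c1 << 0 → word 0xddb289c1
word = 0xddb289c1 → big-endian bytes:
  [0]=0xdd  [1]=0xb2  [2]=0x89  [3]=0xc1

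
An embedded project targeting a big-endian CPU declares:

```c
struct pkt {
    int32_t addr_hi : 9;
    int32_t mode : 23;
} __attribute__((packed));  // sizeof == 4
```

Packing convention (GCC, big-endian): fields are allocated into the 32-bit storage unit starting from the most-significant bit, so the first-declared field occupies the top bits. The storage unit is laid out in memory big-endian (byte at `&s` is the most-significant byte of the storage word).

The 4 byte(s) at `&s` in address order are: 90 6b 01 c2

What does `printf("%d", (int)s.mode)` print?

[0]=0x90 [1]=0x6b [2]=0x01 [3]=0xc2 (big-endian) → word 0x906b01c2
addr_hi [23+:9] = (word>>23) & 0x1ff = 288
mode [0+:23] = (word>>0) & 0x7fffff = 7012802  ←
mode signed 23b, MSB=1: 7012802 - 8388608 = -1375806

-1375806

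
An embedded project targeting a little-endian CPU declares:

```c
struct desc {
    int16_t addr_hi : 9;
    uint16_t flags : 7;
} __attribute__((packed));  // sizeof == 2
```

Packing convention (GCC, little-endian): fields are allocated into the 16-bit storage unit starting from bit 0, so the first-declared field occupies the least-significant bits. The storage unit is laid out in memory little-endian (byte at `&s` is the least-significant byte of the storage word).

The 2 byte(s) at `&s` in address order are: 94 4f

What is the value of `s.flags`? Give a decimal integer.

39

[0]=0x94 [1]=0x4f (little-endian) → word 0x4f94
addr_hi:9 @ bit 0 → (0x4f94>>0)&0x1ff = 0x194
flags:7 @ bit 9 → (0x4f94>>9)&0x7f = 0x27  ←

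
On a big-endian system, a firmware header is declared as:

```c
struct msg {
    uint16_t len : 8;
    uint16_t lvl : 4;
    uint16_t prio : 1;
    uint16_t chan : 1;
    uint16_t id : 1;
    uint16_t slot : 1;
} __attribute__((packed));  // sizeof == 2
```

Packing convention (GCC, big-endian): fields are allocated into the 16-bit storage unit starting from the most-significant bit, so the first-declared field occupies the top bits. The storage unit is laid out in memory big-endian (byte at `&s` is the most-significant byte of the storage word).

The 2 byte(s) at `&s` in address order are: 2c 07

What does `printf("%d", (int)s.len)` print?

[0]=0x2c [1]=0x07 (big-endian) → word 0x2c07
len [8+:8] = (word>>8) & 0xff = 44  ←
lvl [4+:4] = (word>>4) & 0xf = 0
prio [3+:1] = (word>>3) & 0x1 = 0
chan [2+:1] = (word>>2) & 0x1 = 1
id [1+:1] = (word>>1) & 0x1 = 1
slot [0+:1] = (word>>0) & 0x1 = 1

44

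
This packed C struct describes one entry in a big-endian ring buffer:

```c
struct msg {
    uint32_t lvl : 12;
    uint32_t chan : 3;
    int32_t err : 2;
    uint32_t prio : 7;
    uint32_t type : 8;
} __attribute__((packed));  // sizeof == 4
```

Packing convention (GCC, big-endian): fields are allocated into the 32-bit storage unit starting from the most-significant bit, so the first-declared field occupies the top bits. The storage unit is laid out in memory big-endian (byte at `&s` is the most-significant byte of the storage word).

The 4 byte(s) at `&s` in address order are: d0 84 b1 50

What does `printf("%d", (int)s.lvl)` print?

3336

[0]=0xd0 [1]=0x84 [2]=0xb1 [3]=0x50 (big-endian) → word 0xd084b150
lvl:12 @ bit 20 → (0xd084b150>>20)&0xfff = 0xd08  ←
chan:3 @ bit 17 → (0xd084b150>>17)&0x7 = 0x2
err:2 @ bit 15 → (0xd084b150>>15)&0x3 = 0x1
prio:7 @ bit 8 → (0xd084b150>>8)&0x7f = 0x31
type:8 @ bit 0 → (0xd084b150>>0)&0xff = 0x50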